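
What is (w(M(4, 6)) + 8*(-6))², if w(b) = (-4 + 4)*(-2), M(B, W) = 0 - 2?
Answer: 2304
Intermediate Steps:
M(B, W) = -2
w(b) = 0 (w(b) = 0*(-2) = 0)
(w(M(4, 6)) + 8*(-6))² = (0 + 8*(-6))² = (0 - 48)² = (-48)² = 2304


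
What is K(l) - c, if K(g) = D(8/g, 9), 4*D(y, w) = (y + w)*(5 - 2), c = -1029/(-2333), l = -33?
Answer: 628961/102652 ≈ 6.1271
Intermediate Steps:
c = 1029/2333 (c = -1029*(-1/2333) = 1029/2333 ≈ 0.44106)
D(y, w) = 3*w/4 + 3*y/4 (D(y, w) = ((y + w)*(5 - 2))/4 = ((w + y)*3)/4 = (3*w + 3*y)/4 = 3*w/4 + 3*y/4)
K(g) = 27/4 + 6/g (K(g) = (¾)*9 + 3*(8/g)/4 = 27/4 + 6/g)
K(l) - c = (27/4 + 6/(-33)) - 1*1029/2333 = (27/4 + 6*(-1/33)) - 1029/2333 = (27/4 - 2/11) - 1029/2333 = 289/44 - 1029/2333 = 628961/102652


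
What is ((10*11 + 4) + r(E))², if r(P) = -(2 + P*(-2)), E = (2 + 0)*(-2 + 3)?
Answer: 13456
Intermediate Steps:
E = 2 (E = 2*1 = 2)
r(P) = -2 + 2*P (r(P) = -(2 - 2*P) = -2 + 2*P)
((10*11 + 4) + r(E))² = ((10*11 + 4) + (-2 + 2*2))² = ((110 + 4) + (-2 + 4))² = (114 + 2)² = 116² = 13456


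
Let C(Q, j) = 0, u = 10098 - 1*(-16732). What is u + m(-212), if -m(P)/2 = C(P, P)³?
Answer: 26830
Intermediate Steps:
u = 26830 (u = 10098 + 16732 = 26830)
m(P) = 0 (m(P) = -2*0³ = -2*0 = 0)
u + m(-212) = 26830 + 0 = 26830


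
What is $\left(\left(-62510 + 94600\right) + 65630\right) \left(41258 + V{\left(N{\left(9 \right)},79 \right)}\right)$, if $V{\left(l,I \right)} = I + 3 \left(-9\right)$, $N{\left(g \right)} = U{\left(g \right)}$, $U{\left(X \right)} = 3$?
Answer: $4036813200$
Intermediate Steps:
$N{\left(g \right)} = 3$
$V{\left(l,I \right)} = -27 + I$ ($V{\left(l,I \right)} = I - 27 = -27 + I$)
$\left(\left(-62510 + 94600\right) + 65630\right) \left(41258 + V{\left(N{\left(9 \right)},79 \right)}\right) = \left(\left(-62510 + 94600\right) + 65630\right) \left(41258 + \left(-27 + 79\right)\right) = \left(32090 + 65630\right) \left(41258 + 52\right) = 97720 \cdot 41310 = 4036813200$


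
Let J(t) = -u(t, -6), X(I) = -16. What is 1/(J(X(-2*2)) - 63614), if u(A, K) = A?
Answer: -1/63598 ≈ -1.5724e-5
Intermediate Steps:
J(t) = -t
1/(J(X(-2*2)) - 63614) = 1/(-1*(-16) - 63614) = 1/(16 - 63614) = 1/(-63598) = -1/63598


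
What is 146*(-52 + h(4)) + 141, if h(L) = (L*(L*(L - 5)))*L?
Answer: -16795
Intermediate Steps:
h(L) = L**3*(-5 + L) (h(L) = (L*(L*(-5 + L)))*L = (L**2*(-5 + L))*L = L**3*(-5 + L))
146*(-52 + h(4)) + 141 = 146*(-52 + 4**3*(-5 + 4)) + 141 = 146*(-52 + 64*(-1)) + 141 = 146*(-52 - 64) + 141 = 146*(-116) + 141 = -16936 + 141 = -16795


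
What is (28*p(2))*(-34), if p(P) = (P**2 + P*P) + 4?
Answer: -11424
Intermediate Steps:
p(P) = 4 + 2*P**2 (p(P) = (P**2 + P**2) + 4 = 2*P**2 + 4 = 4 + 2*P**2)
(28*p(2))*(-34) = (28*(4 + 2*2**2))*(-34) = (28*(4 + 2*4))*(-34) = (28*(4 + 8))*(-34) = (28*12)*(-34) = 336*(-34) = -11424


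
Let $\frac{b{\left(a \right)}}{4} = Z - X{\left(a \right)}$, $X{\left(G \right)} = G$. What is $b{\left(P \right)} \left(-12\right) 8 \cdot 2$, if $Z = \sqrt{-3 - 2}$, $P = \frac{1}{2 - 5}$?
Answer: $-256 - 768 i \sqrt{5} \approx -256.0 - 1717.3 i$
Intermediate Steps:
$P = - \frac{1}{3}$ ($P = \frac{1}{-3} = - \frac{1}{3} \approx -0.33333$)
$Z = i \sqrt{5}$ ($Z = \sqrt{-5} = i \sqrt{5} \approx 2.2361 i$)
$b{\left(a \right)} = - 4 a + 4 i \sqrt{5}$ ($b{\left(a \right)} = 4 \left(i \sqrt{5} - a\right) = 4 \left(- a + i \sqrt{5}\right) = - 4 a + 4 i \sqrt{5}$)
$b{\left(P \right)} \left(-12\right) 8 \cdot 2 = \left(\left(-4\right) \left(- \frac{1}{3}\right) + 4 i \sqrt{5}\right) \left(-12\right) 8 \cdot 2 = \left(\frac{4}{3} + 4 i \sqrt{5}\right) \left(-12\right) 16 = \left(-16 - 48 i \sqrt{5}\right) 16 = -256 - 768 i \sqrt{5}$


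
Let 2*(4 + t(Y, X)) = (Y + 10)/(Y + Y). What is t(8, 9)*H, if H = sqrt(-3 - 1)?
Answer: -55*I/8 ≈ -6.875*I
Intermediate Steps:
H = 2*I (H = sqrt(-4) = 2*I ≈ 2.0*I)
t(Y, X) = -4 + (10 + Y)/(4*Y) (t(Y, X) = -4 + ((Y + 10)/(Y + Y))/2 = -4 + ((10 + Y)/((2*Y)))/2 = -4 + ((10 + Y)*(1/(2*Y)))/2 = -4 + ((10 + Y)/(2*Y))/2 = -4 + (10 + Y)/(4*Y))
t(8, 9)*H = ((5/4)*(2 - 3*8)/8)*(2*I) = ((5/4)*(1/8)*(2 - 24))*(2*I) = ((5/4)*(1/8)*(-22))*(2*I) = -55*I/8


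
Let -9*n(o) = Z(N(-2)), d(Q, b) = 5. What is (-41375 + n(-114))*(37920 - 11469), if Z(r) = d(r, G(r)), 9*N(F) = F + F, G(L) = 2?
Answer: -1094424820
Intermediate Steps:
N(F) = 2*F/9 (N(F) = (F + F)/9 = (2*F)/9 = 2*F/9)
Z(r) = 5
n(o) = -5/9 (n(o) = -1/9*5 = -5/9)
(-41375 + n(-114))*(37920 - 11469) = (-41375 - 5/9)*(37920 - 11469) = -372380/9*26451 = -1094424820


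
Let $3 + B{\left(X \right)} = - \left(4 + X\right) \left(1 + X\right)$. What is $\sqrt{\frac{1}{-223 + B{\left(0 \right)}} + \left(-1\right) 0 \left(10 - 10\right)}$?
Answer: $\frac{i \sqrt{230}}{230} \approx 0.065938 i$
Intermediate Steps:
$B{\left(X \right)} = -3 - \left(1 + X\right) \left(4 + X\right)$ ($B{\left(X \right)} = -3 - \left(4 + X\right) \left(1 + X\right) = -3 - \left(1 + X\right) \left(4 + X\right)$)
$\sqrt{\frac{1}{-223 + B{\left(0 \right)}} + \left(-1\right) 0 \left(10 - 10\right)} = \sqrt{\frac{1}{-223 - 7} + \left(-1\right) 0 \left(10 - 10\right)} = \sqrt{\frac{1}{-223 - 7} + 0 \cdot 0} = \sqrt{\frac{1}{-223 + \left(-7 + 0 + 0\right)} + 0} = \sqrt{\frac{1}{-223 - 7} + 0} = \sqrt{\frac{1}{-230} + 0} = \sqrt{- \frac{1}{230} + 0} = \sqrt{- \frac{1}{230}} = \frac{i \sqrt{230}}{230}$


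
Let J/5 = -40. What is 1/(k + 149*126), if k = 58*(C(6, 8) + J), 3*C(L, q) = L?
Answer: 1/7290 ≈ 0.00013717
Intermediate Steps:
J = -200 (J = 5*(-40) = -200)
C(L, q) = L/3
k = -11484 (k = 58*((⅓)*6 - 200) = 58*(2 - 200) = 58*(-198) = -11484)
1/(k + 149*126) = 1/(-11484 + 149*126) = 1/(-11484 + 18774) = 1/7290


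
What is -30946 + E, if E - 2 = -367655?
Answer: -398599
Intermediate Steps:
E = -367653 (E = 2 - 367655 = -367653)
-30946 + E = -30946 - 367653 = -398599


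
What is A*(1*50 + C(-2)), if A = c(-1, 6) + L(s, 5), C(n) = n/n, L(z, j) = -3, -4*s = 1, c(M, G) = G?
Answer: 153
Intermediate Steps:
s = -¼ (s = -¼*1 = -¼ ≈ -0.25000)
C(n) = 1
A = 3 (A = 6 - 3 = 3)
A*(1*50 + C(-2)) = 3*(1*50 + 1) = 3*(50 + 1) = 3*51 = 153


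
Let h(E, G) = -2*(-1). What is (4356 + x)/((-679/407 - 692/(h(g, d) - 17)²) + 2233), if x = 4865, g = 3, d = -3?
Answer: 844413075/204052556 ≈ 4.1382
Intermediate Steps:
h(E, G) = 2
(4356 + x)/((-679/407 - 692/(h(g, d) - 17)²) + 2233) = (4356 + 4865)/((-679/407 - 692/(2 - 17)²) + 2233) = 9221/((-679*1/407 - 692/((-15)²)) + 2233) = 9221/((-679/407 - 692/225) + 2233) = 9221/(-434419/91575 + 2233) = 9221/(204052556/91575) = 9221*(91575/204052556) = 844413075/204052556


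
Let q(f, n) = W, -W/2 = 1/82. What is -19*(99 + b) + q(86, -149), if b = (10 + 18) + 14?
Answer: -109840/41 ≈ -2679.0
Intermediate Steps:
W = -1/41 (W = -2/82 = -2*1/82 = -1/41 ≈ -0.024390)
q(f, n) = -1/41
b = 42 (b = 28 + 14 = 42)
-19*(99 + b) + q(86, -149) = -19*(99 + 42) - 1/41 = -19*141 - 1/41 = -2679 - 1/41 = -109840/41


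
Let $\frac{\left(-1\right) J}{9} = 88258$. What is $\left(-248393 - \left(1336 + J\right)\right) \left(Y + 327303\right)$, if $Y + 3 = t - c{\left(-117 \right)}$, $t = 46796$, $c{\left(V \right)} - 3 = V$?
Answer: $203792146530$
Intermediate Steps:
$J = -794322$ ($J = \left(-9\right) 88258 = -794322$)
$c{\left(V \right)} = 3 + V$
$Y = 46907$ ($Y = -3 + \left(46796 - \left(3 - 117\right)\right) = -3 + \left(46796 - -114\right) = -3 + \left(46796 + 114\right) = -3 + 46910 = 46907$)
$\left(-248393 - \left(1336 + J\right)\right) \left(Y + 327303\right) = \left(-248393 - -792986\right) \left(46907 + 327303\right) = \left(-248393 + \left(-1336 + 794322\right)\right) 374210 = \left(-248393 + 792986\right) 374210 = 544593 \cdot 374210 = 203792146530$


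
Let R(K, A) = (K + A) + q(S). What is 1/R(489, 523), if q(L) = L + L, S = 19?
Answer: 1/1050 ≈ 0.00095238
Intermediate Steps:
q(L) = 2*L
R(K, A) = 38 + A + K (R(K, A) = (K + A) + 2*19 = (A + K) + 38 = 38 + A + K)
1/R(489, 523) = 1/(38 + 523 + 489) = 1/1050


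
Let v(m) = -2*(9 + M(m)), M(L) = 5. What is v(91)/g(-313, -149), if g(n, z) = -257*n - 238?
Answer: -28/80203 ≈ -0.00034911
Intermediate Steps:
g(n, z) = -238 - 257*n
v(m) = -28 (v(m) = -2*(9 + 5) = -2*14 = -28)
v(91)/g(-313, -149) = -28/(-238 - 257*(-313)) = -28/(-238 + 80441) = -28/80203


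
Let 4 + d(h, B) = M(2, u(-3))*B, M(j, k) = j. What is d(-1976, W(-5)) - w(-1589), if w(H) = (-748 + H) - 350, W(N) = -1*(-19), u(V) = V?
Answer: 2721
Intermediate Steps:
W(N) = 19
d(h, B) = -4 + 2*B
w(H) = -1098 + H
d(-1976, W(-5)) - w(-1589) = (-4 + 2*19) - (-1098 - 1589) = (-4 + 38) - 1*(-2687) = 34 + 2687 = 2721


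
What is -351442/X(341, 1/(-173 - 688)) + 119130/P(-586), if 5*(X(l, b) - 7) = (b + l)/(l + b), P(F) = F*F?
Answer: -37713412280/772641 ≈ -48811.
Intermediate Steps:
P(F) = F**2
X(l, b) = 36/5 (X(l, b) = 7 + ((b + l)/(l + b))/5 = 7 + ((b + l)/(b + l))/5 = 7 + (1/5)*1 = 7 + 1/5 = 36/5)
-351442/X(341, 1/(-173 - 688)) + 119130/P(-586) = -351442/36/5 + 119130/((-586)**2) = -351442*5/36 + 119130/343396 = -878605/18 + 119130*(1/343396) = -878605/18 + 59565/171698 = -37713412280/772641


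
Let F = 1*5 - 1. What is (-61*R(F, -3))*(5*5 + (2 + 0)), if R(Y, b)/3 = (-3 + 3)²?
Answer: 0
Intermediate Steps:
F = 4 (F = 5 - 1 = 4)
R(Y, b) = 0 (R(Y, b) = 3*(-3 + 3)² = 3*0² = 3*0 = 0)
(-61*R(F, -3))*(5*5 + (2 + 0)) = (-61*0)*(5*5 + (2 + 0)) = 0*(25 + 2) = 0*27 = 0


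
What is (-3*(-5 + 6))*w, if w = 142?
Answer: -426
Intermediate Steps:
(-3*(-5 + 6))*w = -3*(-5 + 6)*142 = -3*1*142 = -3*142 = -426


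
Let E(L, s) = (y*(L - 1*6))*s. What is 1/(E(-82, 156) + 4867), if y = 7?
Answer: -1/91229 ≈ -1.0961e-5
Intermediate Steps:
E(L, s) = s*(-42 + 7*L) (E(L, s) = (7*(L - 1*6))*s = (7*(L - 6))*s = (7*(-6 + L))*s = (-42 + 7*L)*s = s*(-42 + 7*L))
1/(E(-82, 156) + 4867) = 1/(7*156*(-6 - 82) + 4867) = 1/(7*156*(-88) + 4867) = 1/(-96096 + 4867) = 1/(-91229) = -1/91229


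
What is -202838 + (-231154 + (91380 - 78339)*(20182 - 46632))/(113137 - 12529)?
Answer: -5188072777/25152 ≈ -2.0627e+5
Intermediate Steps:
-202838 + (-231154 + (91380 - 78339)*(20182 - 46632))/(113137 - 12529) = -202838 + (-231154 + 13041*(-26450))/100608 = -202838 + (-231154 - 344934450)*(1/100608) = -202838 - 345165604*1/100608 = -202838 - 86291401/25152 = -5188072777/25152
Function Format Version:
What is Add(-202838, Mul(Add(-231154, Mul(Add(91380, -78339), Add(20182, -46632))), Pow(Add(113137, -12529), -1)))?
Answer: Rational(-5188072777, 25152) ≈ -2.0627e+5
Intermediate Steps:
Add(-202838, Mul(Add(-231154, Mul(Add(91380, -78339), Add(20182, -46632))), Pow(Add(113137, -12529), -1))) = Add(-202838, Mul(Add(-231154, Mul(13041, -26450)), Pow(100608, -1))) = Add(-202838, Mul(Add(-231154, -344934450), Rational(1, 100608))) = Add(-202838, Mul(-345165604, Rational(1, 100608))) = Add(-202838, Rational(-86291401, 25152)) = Rational(-5188072777, 25152)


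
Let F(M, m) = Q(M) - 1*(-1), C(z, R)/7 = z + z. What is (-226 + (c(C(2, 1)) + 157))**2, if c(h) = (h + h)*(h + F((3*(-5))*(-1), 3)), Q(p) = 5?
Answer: 3367225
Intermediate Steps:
C(z, R) = 14*z (C(z, R) = 7*(z + z) = 7*(2*z) = 14*z)
F(M, m) = 6 (F(M, m) = 5 - 1*(-1) = 5 + 1 = 6)
c(h) = 2*h*(6 + h) (c(h) = (h + h)*(h + 6) = (2*h)*(6 + h) = 2*h*(6 + h))
(-226 + (c(C(2, 1)) + 157))**2 = (-226 + (2*(14*2)*(6 + 14*2) + 157))**2 = (-226 + (2*28*(6 + 28) + 157))**2 = (-226 + (2*28*34 + 157))**2 = (-226 + (1904 + 157))**2 = (-226 + 2061)**2 = 1835**2 = 3367225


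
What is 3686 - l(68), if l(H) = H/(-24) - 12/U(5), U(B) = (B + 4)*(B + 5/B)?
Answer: 66403/18 ≈ 3689.1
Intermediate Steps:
U(B) = (4 + B)*(B + 5/B)
l(H) = -2/9 - H/24 (l(H) = H/(-24) - 12/(5 + 5**2 + 4*5 + 20/5) = H*(-1/24) - 12/(5 + 25 + 20 + 20*(1/5)) = -H/24 - 12/(5 + 25 + 20 + 4) = -H/24 - 12/54 = -H/24 - 12*1/54 = -H/24 - 2/9 = -2/9 - H/24)
3686 - l(68) = 3686 - (-2/9 - 1/24*68) = 3686 - (-2/9 - 17/6) = 3686 - 1*(-55/18) = 3686 + 55/18 = 66403/18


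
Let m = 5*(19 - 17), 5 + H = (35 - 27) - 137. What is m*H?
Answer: -1340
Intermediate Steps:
H = -134 (H = -5 + ((35 - 27) - 137) = -5 + (8 - 137) = -5 - 129 = -134)
m = 10 (m = 5*2 = 10)
m*H = 10*(-134) = -1340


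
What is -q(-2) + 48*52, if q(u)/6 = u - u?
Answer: 2496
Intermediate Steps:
q(u) = 0 (q(u) = 6*(u - u) = 6*0 = 0)
-q(-2) + 48*52 = -1*0 + 48*52 = 0 + 2496 = 2496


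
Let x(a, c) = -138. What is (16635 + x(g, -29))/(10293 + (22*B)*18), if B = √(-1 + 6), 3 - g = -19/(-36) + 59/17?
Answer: 18867069/11684641 - 725868*√5/11684641 ≈ 1.4758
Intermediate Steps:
g = -611/612 (g = 3 - (-19/(-36) + 59/17) = 3 - (-19*(-1/36) + 59*(1/17)) = 3 - (19/36 + 59/17) = 3 - 1*2447/612 = 3 - 2447/612 = -611/612 ≈ -0.99837)
B = √5 ≈ 2.2361
(16635 + x(g, -29))/(10293 + (22*B)*18) = (16635 - 138)/(10293 + (22*√5)*18) = 16497/(10293 + 396*√5)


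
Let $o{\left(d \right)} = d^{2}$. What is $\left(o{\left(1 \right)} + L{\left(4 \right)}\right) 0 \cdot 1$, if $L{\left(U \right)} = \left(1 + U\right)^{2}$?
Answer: $0$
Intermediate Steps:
$\left(o{\left(1 \right)} + L{\left(4 \right)}\right) 0 \cdot 1 = \left(1^{2} + \left(1 + 4\right)^{2}\right) 0 \cdot 1 = \left(1 + 5^{2}\right) 0 = \left(1 + 25\right) 0 = 26 \cdot 0 = 0$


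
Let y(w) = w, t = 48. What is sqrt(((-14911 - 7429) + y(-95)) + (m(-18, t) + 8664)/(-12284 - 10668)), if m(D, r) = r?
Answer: 16*I*sqrt(721364146)/2869 ≈ 149.78*I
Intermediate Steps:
sqrt(((-14911 - 7429) + y(-95)) + (m(-18, t) + 8664)/(-12284 - 10668)) = sqrt(((-14911 - 7429) - 95) + (48 + 8664)/(-12284 - 10668)) = sqrt((-22340 - 95) + 8712/(-22952)) = sqrt(-22435 + 8712*(-1/22952)) = sqrt(-22435 - 1089/2869) = sqrt(-64367104/2869) = 16*I*sqrt(721364146)/2869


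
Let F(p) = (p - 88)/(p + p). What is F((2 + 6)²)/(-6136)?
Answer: 3/98176 ≈ 3.0557e-5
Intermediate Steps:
F(p) = (-88 + p)/(2*p) (F(p) = (-88 + p)/((2*p)) = (-88 + p)*(1/(2*p)) = (-88 + p)/(2*p))
F((2 + 6)²)/(-6136) = ((-88 + (2 + 6)²)/(2*((2 + 6)²)))/(-6136) = ((-88 + 8²)/(2*(8²)))*(-1/6136) = ((½)*(-88 + 64)/64)*(-1/6136) = ((½)*(1/64)*(-24))*(-1/6136) = -3/16*(-1/6136) = 3/98176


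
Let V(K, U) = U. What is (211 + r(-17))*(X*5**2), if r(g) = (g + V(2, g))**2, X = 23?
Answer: 786025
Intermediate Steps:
r(g) = 4*g**2 (r(g) = (g + g)**2 = (2*g)**2 = 4*g**2)
(211 + r(-17))*(X*5**2) = (211 + 4*(-17)**2)*(23*5**2) = (211 + 4*289)*(23*25) = (211 + 1156)*575 = 1367*575 = 786025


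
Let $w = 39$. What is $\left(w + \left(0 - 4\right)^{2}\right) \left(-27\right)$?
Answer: $-1485$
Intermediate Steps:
$\left(w + \left(0 - 4\right)^{2}\right) \left(-27\right) = \left(39 + \left(0 - 4\right)^{2}\right) \left(-27\right) = \left(39 + \left(-4\right)^{2}\right) \left(-27\right) = \left(39 + 16\right) \left(-27\right) = 55 \left(-27\right) = -1485$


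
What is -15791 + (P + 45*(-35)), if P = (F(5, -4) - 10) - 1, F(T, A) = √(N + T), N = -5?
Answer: -17377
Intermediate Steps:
F(T, A) = √(-5 + T)
P = -11 (P = (√(-5 + 5) - 10) - 1 = (√0 - 10) - 1 = (0 - 10) - 1 = -10 - 1 = -11)
-15791 + (P + 45*(-35)) = -15791 + (-11 + 45*(-35)) = -15791 + (-11 - 1575) = -15791 - 1586 = -17377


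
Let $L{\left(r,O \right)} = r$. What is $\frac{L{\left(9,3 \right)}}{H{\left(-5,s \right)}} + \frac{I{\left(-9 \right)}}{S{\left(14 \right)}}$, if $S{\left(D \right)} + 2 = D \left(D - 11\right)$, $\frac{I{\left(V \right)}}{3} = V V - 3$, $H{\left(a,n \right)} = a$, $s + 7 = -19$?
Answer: $\frac{81}{20} \approx 4.05$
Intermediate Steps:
$s = -26$ ($s = -7 - 19 = -26$)
$I{\left(V \right)} = -9 + 3 V^{2}$ ($I{\left(V \right)} = 3 \left(V V - 3\right) = 3 \left(V^{2} - 3\right) = 3 \left(-3 + V^{2}\right) = -9 + 3 V^{2}$)
$S{\left(D \right)} = -2 + D \left(-11 + D\right)$ ($S{\left(D \right)} = -2 + D \left(D - 11\right) = -2 + D \left(-11 + D\right)$)
$\frac{L{\left(9,3 \right)}}{H{\left(-5,s \right)}} + \frac{I{\left(-9 \right)}}{S{\left(14 \right)}} = \frac{9}{-5} + \frac{-9 + 3 \left(-9\right)^{2}}{-2 + 14^{2} - 154} = 9 \left(- \frac{1}{5}\right) + \frac{-9 + 3 \cdot 81}{-2 + 196 - 154} = - \frac{9}{5} + \frac{-9 + 243}{40} = - \frac{9}{5} + 234 \cdot \frac{1}{40} = - \frac{9}{5} + \frac{117}{20} = \frac{81}{20}$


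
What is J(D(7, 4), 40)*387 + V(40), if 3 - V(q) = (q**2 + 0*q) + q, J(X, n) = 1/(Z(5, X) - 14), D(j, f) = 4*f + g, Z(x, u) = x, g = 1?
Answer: -1680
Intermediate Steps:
D(j, f) = 1 + 4*f (D(j, f) = 4*f + 1 = 1 + 4*f)
J(X, n) = -1/9 (J(X, n) = 1/(5 - 14) = 1/(-9) = -1/9)
V(q) = 3 - q - q**2 (V(q) = 3 - ((q**2 + 0*q) + q) = 3 - ((q**2 + 0) + q) = 3 - (q**2 + q) = 3 - (q + q**2) = 3 + (-q - q**2) = 3 - q - q**2)
J(D(7, 4), 40)*387 + V(40) = -1/9*387 + (3 - 1*40 - 1*40**2) = -43 + (3 - 40 - 1*1600) = -43 + (3 - 40 - 1600) = -43 - 1637 = -1680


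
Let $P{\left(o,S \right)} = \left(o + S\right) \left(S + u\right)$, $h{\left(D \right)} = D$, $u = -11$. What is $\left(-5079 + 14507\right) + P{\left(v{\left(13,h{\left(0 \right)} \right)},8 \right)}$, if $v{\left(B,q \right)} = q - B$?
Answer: $9443$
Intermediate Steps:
$P{\left(o,S \right)} = \left(-11 + S\right) \left(S + o\right)$ ($P{\left(o,S \right)} = \left(o + S\right) \left(S - 11\right) = \left(S + o\right) \left(-11 + S\right) = \left(-11 + S\right) \left(S + o\right)$)
$\left(-5079 + 14507\right) + P{\left(v{\left(13,h{\left(0 \right)} \right)},8 \right)} = \left(-5079 + 14507\right) + \left(8^{2} - 88 - 11 \left(0 - 13\right) + 8 \left(0 - 13\right)\right) = 9428 + \left(64 - 88 - 11 \left(0 - 13\right) + 8 \left(0 - 13\right)\right) = 9428 + \left(64 - 88 - -143 + 8 \left(-13\right)\right) = 9428 + \left(64 - 88 + 143 - 104\right) = 9428 + 15 = 9443$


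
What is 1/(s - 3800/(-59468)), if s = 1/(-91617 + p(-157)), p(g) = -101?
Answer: 1363571506/87117233 ≈ 15.652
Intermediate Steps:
s = -1/91718 (s = 1/(-91617 - 101) = 1/(-91718) = -1/91718 ≈ -1.0903e-5)
1/(s - 3800/(-59468)) = 1/(-1/91718 - 3800/(-59468)) = 1/(-1/91718 - 3800*(-1/59468)) = 1/(-1/91718 + 950/14867) = 1/(87117233/1363571506) = 1363571506/87117233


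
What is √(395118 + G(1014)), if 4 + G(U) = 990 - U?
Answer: √395090 ≈ 628.56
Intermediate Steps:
G(U) = 986 - U (G(U) = -4 + (990 - U) = 986 - U)
√(395118 + G(1014)) = √(395118 + (986 - 1*1014)) = √(395118 + (986 - 1014)) = √(395118 - 28) = √395090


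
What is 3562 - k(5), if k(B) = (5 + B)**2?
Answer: 3462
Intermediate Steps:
3562 - k(5) = 3562 - (5 + 5)**2 = 3562 - 1*10**2 = 3562 - 1*100 = 3562 - 100 = 3462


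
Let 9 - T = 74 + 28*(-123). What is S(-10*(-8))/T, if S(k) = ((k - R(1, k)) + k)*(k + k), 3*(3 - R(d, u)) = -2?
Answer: 75040/10137 ≈ 7.4026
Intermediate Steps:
R(d, u) = 11/3 (R(d, u) = 3 - 1/3*(-2) = 3 + 2/3 = 11/3)
S(k) = 2*k*(-11/3 + 2*k) (S(k) = ((k - 1*11/3) + k)*(k + k) = ((k - 11/3) + k)*(2*k) = ((-11/3 + k) + k)*(2*k) = (-11/3 + 2*k)*(2*k) = 2*k*(-11/3 + 2*k))
T = 3379 (T = 9 - (74 + 28*(-123)) = 9 - (74 - 3444) = 9 - 1*(-3370) = 9 + 3370 = 3379)
S(-10*(-8))/T = (2*(-10*(-8))*(-11 + 6*(-10*(-8)))/3)/3379 = ((2/3)*80*(-11 + 6*80))*(1/3379) = ((2/3)*80*(-11 + 480))*(1/3379) = ((2/3)*80*469)*(1/3379) = (75040/3)*(1/3379) = 75040/10137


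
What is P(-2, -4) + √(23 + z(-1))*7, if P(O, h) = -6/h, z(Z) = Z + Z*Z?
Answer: 3/2 + 7*√23 ≈ 35.071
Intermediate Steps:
z(Z) = Z + Z²
P(-2, -4) + √(23 + z(-1))*7 = -6/(-4) + √(23 - (1 - 1))*7 = -6*(-¼) + √(23 - 1*0)*7 = 3/2 + √(23 + 0)*7 = 3/2 + √23*7 = 3/2 + 7*√23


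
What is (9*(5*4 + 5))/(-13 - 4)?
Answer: -225/17 ≈ -13.235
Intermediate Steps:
(9*(5*4 + 5))/(-13 - 4) = (9*(20 + 5))/(-17) = (9*25)*(-1/17) = 225*(-1/17) = -225/17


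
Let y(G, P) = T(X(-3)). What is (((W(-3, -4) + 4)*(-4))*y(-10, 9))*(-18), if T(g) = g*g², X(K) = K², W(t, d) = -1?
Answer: 157464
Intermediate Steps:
T(g) = g³
y(G, P) = 729 (y(G, P) = ((-3)²)³ = 9³ = 729)
(((W(-3, -4) + 4)*(-4))*y(-10, 9))*(-18) = (((-1 + 4)*(-4))*729)*(-18) = ((3*(-4))*729)*(-18) = -12*729*(-18) = -8748*(-18) = 157464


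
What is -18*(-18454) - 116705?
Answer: 215467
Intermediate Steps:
-18*(-18454) - 116705 = 332172 - 116705 = 215467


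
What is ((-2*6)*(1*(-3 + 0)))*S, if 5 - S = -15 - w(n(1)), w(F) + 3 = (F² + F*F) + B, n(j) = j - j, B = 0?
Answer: 612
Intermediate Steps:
n(j) = 0
w(F) = -3 + 2*F² (w(F) = -3 + ((F² + F*F) + 0) = -3 + ((F² + F²) + 0) = -3 + (2*F² + 0) = -3 + 2*F²)
S = 17 (S = 5 - (-15 - (-3 + 2*0²)) = 5 - (-15 - (-3 + 2*0)) = 5 - (-15 - (-3 + 0)) = 5 - (-15 - 1*(-3)) = 5 - (-15 + 3) = 5 - 1*(-12) = 5 + 12 = 17)
((-2*6)*(1*(-3 + 0)))*S = ((-2*6)*(1*(-3 + 0)))*17 = -12*(-3)*17 = 36*17 = 612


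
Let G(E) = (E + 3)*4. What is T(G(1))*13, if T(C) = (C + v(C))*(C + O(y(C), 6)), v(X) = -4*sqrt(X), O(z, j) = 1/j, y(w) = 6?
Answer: 0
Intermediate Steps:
G(E) = 12 + 4*E (G(E) = (3 + E)*4 = 12 + 4*E)
T(C) = (1/6 + C)*(C - 4*sqrt(C)) (T(C) = (C - 4*sqrt(C))*(C + 1/6) = (C - 4*sqrt(C))*(1/6 + C) = (1/6 + C)*(C - 4*sqrt(C)))
T(G(1))*13 = ((12 + 4*1)**2 - 4*(12 + 4*1)**(3/2) - 2*sqrt(12 + 4*1)/3 + (12 + 4*1)/6)*13 = ((12 + 4)**2 - 4*(12 + 4)**(3/2) - 2*sqrt(12 + 4)/3 + (12 + 4)/6)*13 = (16**2 - 4*16**(3/2) - 2*sqrt(16)/3 + (1/6)*16)*13 = (256 - 4*64 - 2/3*4 + 8/3)*13 = (256 - 256 - 8/3 + 8/3)*13 = 0*13 = 0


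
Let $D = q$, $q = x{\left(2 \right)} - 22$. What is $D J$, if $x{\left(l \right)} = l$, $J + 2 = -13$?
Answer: $300$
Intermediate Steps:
$J = -15$ ($J = -2 - 13 = -15$)
$q = -20$ ($q = 2 - 22 = -20$)
$D = -20$
$D J = \left(-20\right) \left(-15\right) = 300$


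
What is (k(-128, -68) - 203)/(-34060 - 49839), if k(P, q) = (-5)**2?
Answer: 178/83899 ≈ 0.0021216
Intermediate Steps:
k(P, q) = 25
(k(-128, -68) - 203)/(-34060 - 49839) = (25 - 203)/(-34060 - 49839) = -178/(-83899) = -178*(-1/83899) = 178/83899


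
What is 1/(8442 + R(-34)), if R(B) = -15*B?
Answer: 1/8952 ≈ 0.00011171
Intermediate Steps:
1/(8442 + R(-34)) = 1/(8442 - 15*(-34)) = 1/(8442 + 510) = 1/8952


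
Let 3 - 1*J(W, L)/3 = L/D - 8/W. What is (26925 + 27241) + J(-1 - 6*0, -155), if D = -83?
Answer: 4494068/83 ≈ 54145.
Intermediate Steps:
J(W, L) = 9 + 24/W + 3*L/83 (J(W, L) = 9 - 3*(L/(-83) - 8/W) = 9 - 3*(L*(-1/83) - 8/W) = 9 - 3*(-L/83 - 8/W) = 9 - 3*(-8/W - L/83) = 9 + (24/W + 3*L/83) = 9 + 24/W + 3*L/83)
(26925 + 27241) + J(-1 - 6*0, -155) = (26925 + 27241) + (9 + 24/(-1 - 6*0) + (3/83)*(-155)) = 54166 + (9 + 24/(-1 + 0) - 465/83) = 54166 + (9 + 24/(-1) - 465/83) = 54166 + (9 + 24*(-1) - 465/83) = 54166 + (9 - 24 - 465/83) = 54166 - 1710/83 = 4494068/83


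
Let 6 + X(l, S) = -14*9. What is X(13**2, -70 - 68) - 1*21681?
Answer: -21813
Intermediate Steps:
X(l, S) = -132 (X(l, S) = -6 - 14*9 = -6 - 126 = -132)
X(13**2, -70 - 68) - 1*21681 = -132 - 1*21681 = -132 - 21681 = -21813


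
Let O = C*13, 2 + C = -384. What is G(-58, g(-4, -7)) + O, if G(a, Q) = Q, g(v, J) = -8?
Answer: -5026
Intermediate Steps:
C = -386 (C = -2 - 384 = -386)
O = -5018 (O = -386*13 = -5018)
G(-58, g(-4, -7)) + O = -8 - 5018 = -5026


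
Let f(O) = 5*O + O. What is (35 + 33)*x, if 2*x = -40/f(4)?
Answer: -170/3 ≈ -56.667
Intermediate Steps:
f(O) = 6*O
x = -⅚ (x = (-40/(6*4))/2 = (-40/24)/2 = (-40*1/24)/2 = (½)*(-5/3) = -⅚ ≈ -0.83333)
(35 + 33)*x = (35 + 33)*(-⅚) = 68*(-⅚) = -170/3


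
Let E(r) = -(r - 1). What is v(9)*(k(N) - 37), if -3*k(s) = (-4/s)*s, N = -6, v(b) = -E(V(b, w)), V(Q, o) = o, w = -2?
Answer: 107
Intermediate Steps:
E(r) = 1 - r (E(r) = -(-1 + r) = 1 - r)
v(b) = -3 (v(b) = -(1 - 1*(-2)) = -(1 + 2) = -1*3 = -3)
k(s) = 4/3 (k(s) = -(-4/s)*s/3 = -1/3*(-4) = 4/3)
v(9)*(k(N) - 37) = -3*(4/3 - 37) = -3*(-107/3) = 107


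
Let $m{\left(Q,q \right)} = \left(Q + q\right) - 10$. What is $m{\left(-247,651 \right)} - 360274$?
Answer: $-359880$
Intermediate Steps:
$m{\left(Q,q \right)} = -10 + Q + q$ ($m{\left(Q,q \right)} = \left(Q + q\right) - 10 = -10 + Q + q$)
$m{\left(-247,651 \right)} - 360274 = \left(-10 - 247 + 651\right) - 360274 = 394 - 360274 = -359880$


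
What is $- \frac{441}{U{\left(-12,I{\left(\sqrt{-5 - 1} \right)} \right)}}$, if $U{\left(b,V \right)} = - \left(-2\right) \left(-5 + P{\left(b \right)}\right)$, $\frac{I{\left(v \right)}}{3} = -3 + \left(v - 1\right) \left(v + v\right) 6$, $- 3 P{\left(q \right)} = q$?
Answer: $\frac{441}{2} \approx 220.5$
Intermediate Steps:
$P{\left(q \right)} = - \frac{q}{3}$
$I{\left(v \right)} = -9 + 36 v \left(-1 + v\right)$ ($I{\left(v \right)} = 3 \left(-3 + \left(v - 1\right) \left(v + v\right) 6\right) = 3 \left(-3 + \left(-1 + v\right) 2 v 6\right) = 3 \left(-3 + 2 v \left(-1 + v\right) 6\right) = 3 \left(-3 + 12 v \left(-1 + v\right)\right) = -9 + 36 v \left(-1 + v\right)$)
$U{\left(b,V \right)} = -10 - \frac{2 b}{3}$ ($U{\left(b,V \right)} = - \left(-2\right) \left(-5 - \frac{b}{3}\right) = - (10 + \frac{2 b}{3}) = -10 - \frac{2 b}{3}$)
$- \frac{441}{U{\left(-12,I{\left(\sqrt{-5 - 1} \right)} \right)}} = - \frac{441}{-10 - -8} = - \frac{441}{-10 + 8} = - \frac{441}{-2} = \left(-441\right) \left(- \frac{1}{2}\right) = \frac{441}{2}$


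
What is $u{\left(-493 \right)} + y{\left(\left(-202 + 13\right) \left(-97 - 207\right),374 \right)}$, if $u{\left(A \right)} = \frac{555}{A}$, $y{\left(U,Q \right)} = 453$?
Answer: $\frac{222774}{493} \approx 451.87$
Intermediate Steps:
$u{\left(-493 \right)} + y{\left(\left(-202 + 13\right) \left(-97 - 207\right),374 \right)} = \frac{555}{-493} + 453 = 555 \left(- \frac{1}{493}\right) + 453 = - \frac{555}{493} + 453 = \frac{222774}{493}$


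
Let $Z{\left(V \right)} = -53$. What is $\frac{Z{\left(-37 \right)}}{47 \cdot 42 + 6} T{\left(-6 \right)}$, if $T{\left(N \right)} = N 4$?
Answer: $\frac{106}{165} \approx 0.64242$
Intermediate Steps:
$T{\left(N \right)} = 4 N$
$\frac{Z{\left(-37 \right)}}{47 \cdot 42 + 6} T{\left(-6 \right)} = - \frac{53}{47 \cdot 42 + 6} \cdot 4 \left(-6\right) = - \frac{53}{1974 + 6} \left(-24\right) = - \frac{53}{1980} \left(-24\right) = \left(-53\right) \frac{1}{1980} \left(-24\right) = \left(- \frac{53}{1980}\right) \left(-24\right) = \frac{106}{165}$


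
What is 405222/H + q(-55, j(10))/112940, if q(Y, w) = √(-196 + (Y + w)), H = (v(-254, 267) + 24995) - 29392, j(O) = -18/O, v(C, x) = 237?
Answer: -202611/2080 + I*√395/141175 ≈ -97.409 + 0.00014078*I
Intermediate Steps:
H = -4160 (H = (237 + 24995) - 29392 = 25232 - 29392 = -4160)
q(Y, w) = √(-196 + Y + w)
405222/H + q(-55, j(10))/112940 = 405222/(-4160) + √(-196 - 55 - 18/10)/112940 = 405222*(-1/4160) + √(-196 - 55 - 18*⅒)*(1/112940) = -202611/2080 + √(-196 - 55 - 9/5)*(1/112940) = -202611/2080 + √(-1264/5)*(1/112940) = -202611/2080 + (4*I*√395/5)*(1/112940) = -202611/2080 + I*√395/141175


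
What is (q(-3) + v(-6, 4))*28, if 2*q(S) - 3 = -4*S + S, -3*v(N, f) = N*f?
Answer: 392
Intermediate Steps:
v(N, f) = -N*f/3
q(S) = 3/2 - 3*S/2 (q(S) = 3/2 + (-4*S + S)/2 = 3/2 + (-3*S)/2 = 3/2 - 3*S/2)
(q(-3) + v(-6, 4))*28 = ((3/2 - 3/2*(-3)) - ⅓*(-6)*4)*28 = ((3/2 + 9/2) + 8)*28 = (6 + 8)*28 = 14*28 = 392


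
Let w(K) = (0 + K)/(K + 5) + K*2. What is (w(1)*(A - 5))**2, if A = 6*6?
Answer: 162409/36 ≈ 4511.4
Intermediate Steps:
A = 36
w(K) = 2*K + K/(5 + K) (w(K) = K/(5 + K) + 2*K = 2*K + K/(5 + K))
(w(1)*(A - 5))**2 = ((1*(11 + 2*1)/(5 + 1))*(36 - 5))**2 = ((1*(11 + 2)/6)*31)**2 = ((1*(1/6)*13)*31)**2 = ((13/6)*31)**2 = (403/6)**2 = 162409/36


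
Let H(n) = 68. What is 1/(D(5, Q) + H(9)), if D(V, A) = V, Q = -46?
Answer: 1/73 ≈ 0.013699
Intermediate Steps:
1/(D(5, Q) + H(9)) = 1/(5 + 68) = 1/73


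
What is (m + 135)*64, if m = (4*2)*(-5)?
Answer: 6080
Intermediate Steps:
m = -40 (m = 8*(-5) = -40)
(m + 135)*64 = (-40 + 135)*64 = 95*64 = 6080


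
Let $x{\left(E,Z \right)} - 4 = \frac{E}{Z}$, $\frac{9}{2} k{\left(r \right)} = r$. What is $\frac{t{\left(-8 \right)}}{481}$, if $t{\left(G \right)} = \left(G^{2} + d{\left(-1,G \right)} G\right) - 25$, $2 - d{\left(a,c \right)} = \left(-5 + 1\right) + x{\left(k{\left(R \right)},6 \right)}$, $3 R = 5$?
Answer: $\frac{1903}{38961} \approx 0.048844$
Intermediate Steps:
$R = \frac{5}{3}$ ($R = \frac{1}{3} \cdot 5 = \frac{5}{3} \approx 1.6667$)
$k{\left(r \right)} = \frac{2 r}{9}$
$x{\left(E,Z \right)} = 4 + \frac{E}{Z}$
$d{\left(a,c \right)} = \frac{157}{81}$ ($d{\left(a,c \right)} = 2 - \left(\left(-5 + 1\right) + \left(4 + \frac{\frac{2}{9} \cdot \frac{5}{3}}{6}\right)\right) = 2 - \left(-4 + \left(4 + \frac{10}{27} \cdot \frac{1}{6}\right)\right) = 2 - \left(-4 + \left(4 + \frac{5}{81}\right)\right) = 2 - \left(-4 + \frac{329}{81}\right) = 2 - \frac{5}{81} = \frac{157}{81}$)
$t{\left(G \right)} = -25 + G^{2} + \frac{157 G}{81}$ ($t{\left(G \right)} = \left(G^{2} + \frac{157 G}{81}\right) - 25 = -25 + G^{2} + \frac{157 G}{81}$)
$\frac{t{\left(-8 \right)}}{481} = \frac{-25 + \left(-8\right)^{2} + \frac{157}{81} \left(-8\right)}{481} = \left(-25 + 64 - \frac{1256}{81}\right) \frac{1}{481} = \frac{1903}{81} \cdot \frac{1}{481} = \frac{1903}{38961}$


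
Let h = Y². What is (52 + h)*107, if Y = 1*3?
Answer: 6527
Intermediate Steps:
Y = 3
h = 9 (h = 3² = 9)
(52 + h)*107 = (52 + 9)*107 = 61*107 = 6527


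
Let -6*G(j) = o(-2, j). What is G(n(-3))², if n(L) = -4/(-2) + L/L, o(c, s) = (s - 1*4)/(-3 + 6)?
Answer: 1/324 ≈ 0.0030864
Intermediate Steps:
o(c, s) = -4/3 + s/3 (o(c, s) = (s - 4)/3 = (-4 + s)*(⅓) = -4/3 + s/3)
n(L) = 3 (n(L) = -4*(-½) + 1 = 2 + 1 = 3)
G(j) = 2/9 - j/18 (G(j) = -(-4/3 + j/3)/6 = 2/9 - j/18)
G(n(-3))² = (2/9 - 1/18*3)² = (2/9 - ⅙)² = (1/18)² = 1/324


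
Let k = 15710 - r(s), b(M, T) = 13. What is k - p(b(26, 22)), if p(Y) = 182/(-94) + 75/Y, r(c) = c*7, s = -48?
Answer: 9801764/611 ≈ 16042.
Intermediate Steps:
r(c) = 7*c
p(Y) = -91/47 + 75/Y (p(Y) = 182*(-1/94) + 75/Y = -91/47 + 75/Y)
k = 16046 (k = 15710 - 7*(-48) = 15710 - 1*(-336) = 15710 + 336 = 16046)
k - p(b(26, 22)) = 16046 - (-91/47 + 75/13) = 16046 - 1*2342/611 = 16046 - 2342/611 = 9801764/611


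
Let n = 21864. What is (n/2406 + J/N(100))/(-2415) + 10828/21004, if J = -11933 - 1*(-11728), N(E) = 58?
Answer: 50456271531/98312845190 ≈ 0.51322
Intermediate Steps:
J = -205 (J = -11933 + 11728 = -205)
(n/2406 + J/N(100))/(-2415) + 10828/21004 = (21864/2406 - 205/58)/(-2415) + 10828/21004 = (21864*(1/2406) - 205*1/58)*(-1/2415) + 10828*(1/21004) = (3644/401 - 205/58)*(-1/2415) + 2707/5251 = (129147/23258)*(-1/2415) + 2707/5251 = -43049/18722690 + 2707/5251 = 50456271531/98312845190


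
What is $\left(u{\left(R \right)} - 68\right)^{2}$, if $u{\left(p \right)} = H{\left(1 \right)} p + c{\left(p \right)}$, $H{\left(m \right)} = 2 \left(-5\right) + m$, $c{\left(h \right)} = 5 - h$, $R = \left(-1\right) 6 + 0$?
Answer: $9$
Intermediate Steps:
$R = -6$ ($R = -6 + 0 = -6$)
$H{\left(m \right)} = -10 + m$
$u{\left(p \right)} = 5 - 10 p$ ($u{\left(p \right)} = \left(-10 + 1\right) p - \left(-5 + p\right) = - 9 p - \left(-5 + p\right) = 5 - 10 p$)
$\left(u{\left(R \right)} - 68\right)^{2} = \left(\left(5 - -60\right) - 68\right)^{2} = \left(\left(5 + 60\right) - 68\right)^{2} = \left(65 - 68\right)^{2} = \left(-3\right)^{2} = 9$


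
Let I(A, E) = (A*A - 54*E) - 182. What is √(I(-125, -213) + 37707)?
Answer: 2*√16163 ≈ 254.27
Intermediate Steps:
I(A, E) = -182 + A² - 54*E (I(A, E) = (A² - 54*E) - 182 = -182 + A² - 54*E)
√(I(-125, -213) + 37707) = √((-182 + (-125)² - 54*(-213)) + 37707) = √((-182 + 15625 + 11502) + 37707) = √(26945 + 37707) = √64652 = 2*√16163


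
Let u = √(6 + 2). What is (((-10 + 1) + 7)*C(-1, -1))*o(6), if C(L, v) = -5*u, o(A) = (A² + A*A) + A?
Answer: 1560*√2 ≈ 2206.2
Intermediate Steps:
o(A) = A + 2*A² (o(A) = (A² + A²) + A = 2*A² + A = A + 2*A²)
u = 2*√2 (u = √8 = 2*√2 ≈ 2.8284)
C(L, v) = -10*√2
(((-10 + 1) + 7)*C(-1, -1))*o(6) = (((-10 + 1) + 7)*(-10*√2))*(6*(1 + 2*6)) = ((-9 + 7)*(-10*√2))*(6*(1 + 12)) = (-(-20)*√2)*(6*13) = (20*√2)*78 = 1560*√2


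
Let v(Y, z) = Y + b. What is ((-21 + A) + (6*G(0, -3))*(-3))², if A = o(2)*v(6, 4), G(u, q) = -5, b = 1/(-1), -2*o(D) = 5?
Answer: 12769/4 ≈ 3192.3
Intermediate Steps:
o(D) = -5/2 (o(D) = -½*5 = -5/2)
b = -1
v(Y, z) = -1 + Y (v(Y, z) = Y - 1 = -1 + Y)
A = -25/2 (A = -5*(-1 + 6)/2 = -5/2*5 = -25/2 ≈ -12.500)
((-21 + A) + (6*G(0, -3))*(-3))² = ((-21 - 25/2) + (6*(-5))*(-3))² = (-67/2 - 30*(-3))² = (-67/2 + 90)² = (113/2)² = 12769/4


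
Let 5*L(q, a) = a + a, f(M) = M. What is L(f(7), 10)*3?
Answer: 12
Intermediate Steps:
L(q, a) = 2*a/5 (L(q, a) = (a + a)/5 = (2*a)/5 = 2*a/5)
L(f(7), 10)*3 = ((⅖)*10)*3 = 4*3 = 12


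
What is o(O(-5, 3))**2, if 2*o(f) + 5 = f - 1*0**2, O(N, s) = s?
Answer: 1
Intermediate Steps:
o(f) = -5/2 + f/2 (o(f) = -5/2 + (f - 1*0**2)/2 = -5/2 + (f - 1*0)/2 = -5/2 + (f + 0)/2 = -5/2 + f/2)
o(O(-5, 3))**2 = (-5/2 + (1/2)*3)**2 = (-5/2 + 3/2)**2 = (-1)**2 = 1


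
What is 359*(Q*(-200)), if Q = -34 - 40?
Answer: 5313200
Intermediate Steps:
Q = -74
359*(Q*(-200)) = 359*(-74*(-200)) = 359*14800 = 5313200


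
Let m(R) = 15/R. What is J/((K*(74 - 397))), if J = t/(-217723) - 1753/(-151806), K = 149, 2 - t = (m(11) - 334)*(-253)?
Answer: -13156902349/1590677131956726 ≈ -8.2713e-6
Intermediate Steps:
t = -84155 (t = 2 - (15/11 - 334)*(-253) = 2 - (-3659)*(-253)/11 = 2 - 1*84157 = 2 - 84157 = -84155)
J = 13156902349/33051657738 (J = -84155/(-217723) - 1753/(-151806) = -84155*(-1/217723) - 1753*(-1/151806) = 84155/217723 + 1753/151806 = 13156902349/33051657738 ≈ 0.39807)
J/((K*(74 - 397))) = 13156902349/(33051657738*((149*(74 - 397)))) = 13156902349/(33051657738*((149*(-323)))) = (13156902349/33051657738)/(-48127) = (13156902349/33051657738)*(-1/48127) = -13156902349/1590677131956726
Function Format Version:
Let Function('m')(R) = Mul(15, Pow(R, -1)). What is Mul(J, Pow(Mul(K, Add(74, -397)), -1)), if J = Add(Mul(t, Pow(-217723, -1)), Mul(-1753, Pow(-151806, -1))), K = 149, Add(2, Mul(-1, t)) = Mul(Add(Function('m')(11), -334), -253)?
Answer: Rational(-13156902349, 1590677131956726) ≈ -8.2713e-6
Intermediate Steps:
t = -84155 (t = Add(2, Mul(-1, Mul(Add(Mul(15, Pow(11, -1)), -334), -253))) = Add(2, Mul(-1, Mul(Add(Mul(15, Rational(1, 11)), -334), -253))) = Add(2, Mul(-1, Mul(Add(Rational(15, 11), -334), -253))) = Add(2, Mul(-1, Mul(Rational(-3659, 11), -253))) = Add(2, Mul(-1, 84157)) = Add(2, -84157) = -84155)
J = Rational(13156902349, 33051657738) (J = Add(Mul(-84155, Pow(-217723, -1)), Mul(-1753, Pow(-151806, -1))) = Add(Mul(-84155, Rational(-1, 217723)), Mul(-1753, Rational(-1, 151806))) = Add(Rational(84155, 217723), Rational(1753, 151806)) = Rational(13156902349, 33051657738) ≈ 0.39807)
Mul(J, Pow(Mul(K, Add(74, -397)), -1)) = Mul(Rational(13156902349, 33051657738), Pow(Mul(149, Add(74, -397)), -1)) = Mul(Rational(13156902349, 33051657738), Pow(Mul(149, -323), -1)) = Mul(Rational(13156902349, 33051657738), Pow(-48127, -1)) = Mul(Rational(13156902349, 33051657738), Rational(-1, 48127)) = Rational(-13156902349, 1590677131956726)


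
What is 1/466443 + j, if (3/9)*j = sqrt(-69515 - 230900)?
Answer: 1/466443 + 3*I*sqrt(300415) ≈ 2.1439e-6 + 1644.3*I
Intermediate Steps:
j = 3*I*sqrt(300415) (j = 3*sqrt(-69515 - 230900) = 3*sqrt(-300415) = 3*(I*sqrt(300415)) = 3*I*sqrt(300415) ≈ 1644.3*I)
1/466443 + j = 1/466443 + 3*I*sqrt(300415)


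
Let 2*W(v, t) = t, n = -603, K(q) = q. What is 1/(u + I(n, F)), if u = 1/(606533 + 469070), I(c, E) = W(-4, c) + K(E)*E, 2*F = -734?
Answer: 2151206/289095196327 ≈ 7.4412e-6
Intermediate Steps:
F = -367 (F = (½)*(-734) = -367)
W(v, t) = t/2
I(c, E) = E² + c/2 (I(c, E) = c/2 + E*E = c/2 + E² = E² + c/2)
u = 1/1075603 ≈ 9.2971e-7
1/(u + I(n, F)) = 1/(1/1075603 + ((-367)² + (½)*(-603))) = 1/(1/1075603 + (134689 - 603/2)) = 1/(1/1075603 + 268775/2) = 1/(289095196327/2151206) = 2151206/289095196327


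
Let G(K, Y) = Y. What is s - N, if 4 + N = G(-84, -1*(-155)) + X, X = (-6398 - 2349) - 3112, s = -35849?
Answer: -24141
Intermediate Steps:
X = -11859 (X = -8747 - 3112 = -11859)
N = -11708 (N = -4 + (-1*(-155) - 11859) = -4 + (155 - 11859) = -4 - 11704 = -11708)
s - N = -35849 - 1*(-11708) = -35849 + 11708 = -24141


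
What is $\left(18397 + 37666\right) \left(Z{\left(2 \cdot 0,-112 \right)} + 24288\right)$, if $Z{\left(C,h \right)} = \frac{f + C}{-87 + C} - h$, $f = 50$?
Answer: $\frac{119007733250}{87} \approx 1.3679 \cdot 10^{9}$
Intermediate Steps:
$Z{\left(C,h \right)} = - h + \frac{50 + C}{-87 + C}$ ($Z{\left(C,h \right)} = \frac{50 + C}{-87 + C} - h = - h + \frac{50 + C}{-87 + C}$)
$\left(18397 + 37666\right) \left(Z{\left(2 \cdot 0,-112 \right)} + 24288\right) = \left(18397 + 37666\right) \left(\frac{50 + 2 \cdot 0 + 87 \left(-112\right) - 2 \cdot 0 \left(-112\right)}{-87 + 2 \cdot 0} + 24288\right) = 56063 \left(\frac{50 + 0 - 9744 - 0 \left(-112\right)}{-87 + 0} + 24288\right) = 56063 \left(\frac{50 + 0 - 9744 + 0}{-87} + 24288\right) = 56063 \left(\left(- \frac{1}{87}\right) \left(-9694\right) + 24288\right) = 56063 \left(\frac{9694}{87} + 24288\right) = 56063 \cdot \frac{2122750}{87} = \frac{119007733250}{87}$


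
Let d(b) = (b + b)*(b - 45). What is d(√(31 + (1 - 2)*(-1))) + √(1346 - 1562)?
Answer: 64 - 360*√2 + 6*I*√6 ≈ -445.12 + 14.697*I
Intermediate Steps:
d(b) = 2*b*(-45 + b) (d(b) = (2*b)*(-45 + b) = 2*b*(-45 + b))
d(√(31 + (1 - 2)*(-1))) + √(1346 - 1562) = 2*√(31 + (1 - 2)*(-1))*(-45 + √(31 + (1 - 2)*(-1))) + √(1346 - 1562) = 2*√(31 - 1*(-1))*(-45 + √(31 - 1*(-1))) + √(-216) = 2*√(31 + 1)*(-45 + √(31 + 1)) + 6*I*√6 = 2*√32*(-45 + √32) + 6*I*√6 = 2*(4*√2)*(-45 + 4*√2) + 6*I*√6 = 8*√2*(-45 + 4*√2) + 6*I*√6 = 6*I*√6 + 8*√2*(-45 + 4*√2)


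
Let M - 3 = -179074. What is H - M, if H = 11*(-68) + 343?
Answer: 178666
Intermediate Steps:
M = -179071 (M = 3 - 179074 = -179071)
H = -405 (H = -748 + 343 = -405)
H - M = -405 - 1*(-179071) = -405 + 179071 = 178666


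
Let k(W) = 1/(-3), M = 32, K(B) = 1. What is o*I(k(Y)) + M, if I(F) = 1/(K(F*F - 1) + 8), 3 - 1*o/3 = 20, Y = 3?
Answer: 79/3 ≈ 26.333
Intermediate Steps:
k(W) = -⅓
o = -51 (o = 9 - 3*20 = 9 - 60 = -51)
I(F) = ⅑ (I(F) = 1/(1 + 8) = 1/9 = ⅑)
o*I(k(Y)) + M = -51*⅑ + 32 = -17/3 + 32 = 79/3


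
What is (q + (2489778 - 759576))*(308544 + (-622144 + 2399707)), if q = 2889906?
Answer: 9638039639556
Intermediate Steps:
(q + (2489778 - 759576))*(308544 + (-622144 + 2399707)) = (2889906 + (2489778 - 759576))*(308544 + (-622144 + 2399707)) = (2889906 + 1730202)*(308544 + 1777563) = 4620108*2086107 = 9638039639556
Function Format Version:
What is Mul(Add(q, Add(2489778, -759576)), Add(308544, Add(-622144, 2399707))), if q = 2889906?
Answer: 9638039639556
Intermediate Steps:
Mul(Add(q, Add(2489778, -759576)), Add(308544, Add(-622144, 2399707))) = Mul(Add(2889906, Add(2489778, -759576)), Add(308544, Add(-622144, 2399707))) = Mul(Add(2889906, 1730202), Add(308544, 1777563)) = Mul(4620108, 2086107) = 9638039639556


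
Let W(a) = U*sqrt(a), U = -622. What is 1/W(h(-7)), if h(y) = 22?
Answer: -sqrt(22)/13684 ≈ -0.00034277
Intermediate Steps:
W(a) = -622*sqrt(a)
1/W(h(-7)) = 1/(-622*sqrt(22)) = -sqrt(22)/13684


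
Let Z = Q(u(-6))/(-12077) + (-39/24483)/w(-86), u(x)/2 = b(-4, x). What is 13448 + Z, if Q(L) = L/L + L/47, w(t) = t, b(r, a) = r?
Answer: 412109949586385/30644701898 ≈ 13448.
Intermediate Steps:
u(x) = -8 (u(x) = 2*(-4) = -8)
Q(L) = 1 + L/47 (Q(L) = 1 + L*(1/47) = 1 + L/47)
Z = -1537919/30644701898 (Z = (1 + (1/47)*(-8))/(-12077) - 39/24483/(-86) = (1 - 8/47)*(-1/12077) - 39*1/24483*(-1/86) = (39/47)*(-1/12077) - 13/8161*(-1/86) = -3/43663 + 13/701846 = -1537919/30644701898 ≈ -5.0185e-5)
13448 + Z = 13448 - 1537919/30644701898 = 412109949586385/30644701898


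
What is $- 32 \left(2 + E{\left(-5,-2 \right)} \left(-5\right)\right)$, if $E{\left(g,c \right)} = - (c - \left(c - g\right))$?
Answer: $736$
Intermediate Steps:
$E{\left(g,c \right)} = - g$ ($E{\left(g,c \right)} = - (c - \left(c - g\right)) = - g$)
$- 32 \left(2 + E{\left(-5,-2 \right)} \left(-5\right)\right) = - 32 \left(2 + \left(-1\right) \left(-5\right) \left(-5\right)\right) = - 32 \left(2 + 5 \left(-5\right)\right) = - 32 \left(2 - 25\right) = \left(-32\right) \left(-23\right) = 736$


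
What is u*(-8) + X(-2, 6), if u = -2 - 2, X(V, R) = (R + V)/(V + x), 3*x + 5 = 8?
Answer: 28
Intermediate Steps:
x = 1 (x = -5/3 + (1/3)*8 = -5/3 + 8/3 = 1)
X(V, R) = (R + V)/(1 + V) (X(V, R) = (R + V)/(V + 1) = (R + V)/(1 + V))
u = -4
u*(-8) + X(-2, 6) = -4*(-8) + (6 - 2)/(1 - 2) = 32 + 4/(-1) = 32 - 1*4 = 32 - 4 = 28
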